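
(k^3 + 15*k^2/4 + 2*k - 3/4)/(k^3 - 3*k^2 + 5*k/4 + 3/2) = (4*k^3 + 15*k^2 + 8*k - 3)/(4*k^3 - 12*k^2 + 5*k + 6)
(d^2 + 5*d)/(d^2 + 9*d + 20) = d/(d + 4)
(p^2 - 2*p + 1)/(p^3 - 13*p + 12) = (p - 1)/(p^2 + p - 12)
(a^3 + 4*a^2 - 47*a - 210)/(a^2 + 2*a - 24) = (a^2 - 2*a - 35)/(a - 4)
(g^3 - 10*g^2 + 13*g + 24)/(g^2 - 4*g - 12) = (-g^3 + 10*g^2 - 13*g - 24)/(-g^2 + 4*g + 12)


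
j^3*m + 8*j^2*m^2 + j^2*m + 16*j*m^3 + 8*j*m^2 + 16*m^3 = (j + 4*m)^2*(j*m + m)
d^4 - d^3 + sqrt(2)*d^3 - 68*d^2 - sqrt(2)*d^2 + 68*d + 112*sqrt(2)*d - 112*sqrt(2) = (d - 1)*(d - 4*sqrt(2))*(d - 2*sqrt(2))*(d + 7*sqrt(2))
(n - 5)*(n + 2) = n^2 - 3*n - 10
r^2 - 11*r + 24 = (r - 8)*(r - 3)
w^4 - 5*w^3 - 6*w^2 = w^2*(w - 6)*(w + 1)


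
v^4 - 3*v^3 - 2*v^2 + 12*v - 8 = (v - 2)^2*(v - 1)*(v + 2)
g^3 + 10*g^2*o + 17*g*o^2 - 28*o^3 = (g - o)*(g + 4*o)*(g + 7*o)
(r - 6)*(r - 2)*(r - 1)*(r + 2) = r^4 - 7*r^3 + 2*r^2 + 28*r - 24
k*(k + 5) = k^2 + 5*k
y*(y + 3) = y^2 + 3*y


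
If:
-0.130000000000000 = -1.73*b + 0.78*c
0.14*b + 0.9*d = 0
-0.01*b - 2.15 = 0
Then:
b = -215.00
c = -477.03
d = 33.44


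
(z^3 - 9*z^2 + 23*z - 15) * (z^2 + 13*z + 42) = z^5 + 4*z^4 - 52*z^3 - 94*z^2 + 771*z - 630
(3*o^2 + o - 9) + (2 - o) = 3*o^2 - 7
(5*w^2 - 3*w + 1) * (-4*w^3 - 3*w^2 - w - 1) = -20*w^5 - 3*w^4 - 5*w^2 + 2*w - 1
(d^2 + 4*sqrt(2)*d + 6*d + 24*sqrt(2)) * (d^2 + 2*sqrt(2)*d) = d^4 + 6*d^3 + 6*sqrt(2)*d^3 + 16*d^2 + 36*sqrt(2)*d^2 + 96*d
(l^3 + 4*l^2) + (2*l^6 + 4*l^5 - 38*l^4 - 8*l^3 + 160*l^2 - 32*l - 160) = 2*l^6 + 4*l^5 - 38*l^4 - 7*l^3 + 164*l^2 - 32*l - 160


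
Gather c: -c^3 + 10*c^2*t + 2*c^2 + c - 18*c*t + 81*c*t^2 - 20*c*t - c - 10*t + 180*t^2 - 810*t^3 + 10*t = -c^3 + c^2*(10*t + 2) + c*(81*t^2 - 38*t) - 810*t^3 + 180*t^2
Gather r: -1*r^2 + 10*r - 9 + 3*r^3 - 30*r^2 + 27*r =3*r^3 - 31*r^2 + 37*r - 9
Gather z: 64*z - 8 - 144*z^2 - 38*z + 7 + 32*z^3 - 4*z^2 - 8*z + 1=32*z^3 - 148*z^2 + 18*z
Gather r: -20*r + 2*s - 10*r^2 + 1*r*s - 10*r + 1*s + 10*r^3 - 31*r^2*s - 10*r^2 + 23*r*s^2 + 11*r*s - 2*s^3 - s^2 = 10*r^3 + r^2*(-31*s - 20) + r*(23*s^2 + 12*s - 30) - 2*s^3 - s^2 + 3*s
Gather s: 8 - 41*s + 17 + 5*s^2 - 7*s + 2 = 5*s^2 - 48*s + 27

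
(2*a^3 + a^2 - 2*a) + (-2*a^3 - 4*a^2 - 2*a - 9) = -3*a^2 - 4*a - 9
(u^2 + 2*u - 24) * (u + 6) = u^3 + 8*u^2 - 12*u - 144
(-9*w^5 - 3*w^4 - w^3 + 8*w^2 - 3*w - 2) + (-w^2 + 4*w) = -9*w^5 - 3*w^4 - w^3 + 7*w^2 + w - 2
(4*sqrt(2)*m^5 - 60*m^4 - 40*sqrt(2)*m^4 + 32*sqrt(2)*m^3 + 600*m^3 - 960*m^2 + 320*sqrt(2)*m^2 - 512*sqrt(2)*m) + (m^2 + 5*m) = 4*sqrt(2)*m^5 - 60*m^4 - 40*sqrt(2)*m^4 + 32*sqrt(2)*m^3 + 600*m^3 - 959*m^2 + 320*sqrt(2)*m^2 - 512*sqrt(2)*m + 5*m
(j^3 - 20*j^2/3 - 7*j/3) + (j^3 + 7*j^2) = 2*j^3 + j^2/3 - 7*j/3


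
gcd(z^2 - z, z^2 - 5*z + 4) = z - 1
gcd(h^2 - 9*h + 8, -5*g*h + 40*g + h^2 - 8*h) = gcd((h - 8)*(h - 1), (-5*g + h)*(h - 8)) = h - 8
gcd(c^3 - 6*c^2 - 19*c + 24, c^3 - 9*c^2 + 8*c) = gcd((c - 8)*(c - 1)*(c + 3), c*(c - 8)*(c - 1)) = c^2 - 9*c + 8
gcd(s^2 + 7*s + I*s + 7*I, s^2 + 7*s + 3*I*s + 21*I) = s + 7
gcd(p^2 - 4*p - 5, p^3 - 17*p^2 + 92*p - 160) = p - 5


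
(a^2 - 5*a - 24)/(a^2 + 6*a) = (a^2 - 5*a - 24)/(a*(a + 6))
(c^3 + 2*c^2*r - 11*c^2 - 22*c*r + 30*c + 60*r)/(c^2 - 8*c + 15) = (c^2 + 2*c*r - 6*c - 12*r)/(c - 3)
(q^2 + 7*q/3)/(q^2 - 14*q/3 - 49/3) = q/(q - 7)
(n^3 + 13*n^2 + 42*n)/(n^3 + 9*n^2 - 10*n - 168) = n/(n - 4)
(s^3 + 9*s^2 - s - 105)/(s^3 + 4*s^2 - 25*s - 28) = (s^2 + 2*s - 15)/(s^2 - 3*s - 4)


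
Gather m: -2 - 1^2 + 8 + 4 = 9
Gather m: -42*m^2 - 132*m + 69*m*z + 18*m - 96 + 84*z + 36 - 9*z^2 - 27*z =-42*m^2 + m*(69*z - 114) - 9*z^2 + 57*z - 60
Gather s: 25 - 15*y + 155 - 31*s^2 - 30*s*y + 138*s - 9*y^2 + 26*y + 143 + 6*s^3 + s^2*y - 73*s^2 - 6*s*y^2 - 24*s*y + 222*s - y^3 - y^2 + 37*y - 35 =6*s^3 + s^2*(y - 104) + s*(-6*y^2 - 54*y + 360) - y^3 - 10*y^2 + 48*y + 288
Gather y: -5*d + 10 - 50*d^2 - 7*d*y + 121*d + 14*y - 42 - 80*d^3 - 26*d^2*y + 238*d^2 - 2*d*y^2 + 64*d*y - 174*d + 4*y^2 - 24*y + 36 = -80*d^3 + 188*d^2 - 58*d + y^2*(4 - 2*d) + y*(-26*d^2 + 57*d - 10) + 4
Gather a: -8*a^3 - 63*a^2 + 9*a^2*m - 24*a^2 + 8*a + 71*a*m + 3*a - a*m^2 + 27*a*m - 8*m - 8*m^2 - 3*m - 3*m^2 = -8*a^3 + a^2*(9*m - 87) + a*(-m^2 + 98*m + 11) - 11*m^2 - 11*m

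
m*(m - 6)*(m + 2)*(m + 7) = m^4 + 3*m^3 - 40*m^2 - 84*m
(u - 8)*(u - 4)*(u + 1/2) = u^3 - 23*u^2/2 + 26*u + 16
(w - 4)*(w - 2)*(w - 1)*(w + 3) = w^4 - 4*w^3 - 7*w^2 + 34*w - 24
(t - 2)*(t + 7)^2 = t^3 + 12*t^2 + 21*t - 98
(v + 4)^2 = v^2 + 8*v + 16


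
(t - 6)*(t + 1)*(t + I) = t^3 - 5*t^2 + I*t^2 - 6*t - 5*I*t - 6*I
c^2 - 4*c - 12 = (c - 6)*(c + 2)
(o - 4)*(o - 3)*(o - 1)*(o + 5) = o^4 - 3*o^3 - 21*o^2 + 83*o - 60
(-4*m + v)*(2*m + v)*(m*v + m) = -8*m^3*v - 8*m^3 - 2*m^2*v^2 - 2*m^2*v + m*v^3 + m*v^2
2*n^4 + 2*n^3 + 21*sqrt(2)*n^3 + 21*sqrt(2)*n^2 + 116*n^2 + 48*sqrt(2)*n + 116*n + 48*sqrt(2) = (n + 4*sqrt(2))*(n + 6*sqrt(2))*(sqrt(2)*n + 1)*(sqrt(2)*n + sqrt(2))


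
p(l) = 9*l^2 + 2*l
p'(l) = 18*l + 2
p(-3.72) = 117.11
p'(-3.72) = -64.96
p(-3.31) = 91.98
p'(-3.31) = -57.58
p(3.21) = 99.16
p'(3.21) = 59.78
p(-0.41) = 0.69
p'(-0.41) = -5.38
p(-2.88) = 68.89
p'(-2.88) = -49.84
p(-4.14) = 145.98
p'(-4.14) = -72.52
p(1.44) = 21.54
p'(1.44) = 27.92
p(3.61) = 124.51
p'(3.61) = 66.98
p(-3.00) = 75.00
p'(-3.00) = -52.00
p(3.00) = 87.00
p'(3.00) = 56.00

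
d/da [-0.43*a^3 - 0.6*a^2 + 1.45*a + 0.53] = -1.29*a^2 - 1.2*a + 1.45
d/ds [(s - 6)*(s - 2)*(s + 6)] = 3*s^2 - 4*s - 36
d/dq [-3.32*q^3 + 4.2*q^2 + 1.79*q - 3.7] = -9.96*q^2 + 8.4*q + 1.79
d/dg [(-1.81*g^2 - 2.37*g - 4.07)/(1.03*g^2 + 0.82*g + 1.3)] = (0.956900000000001*g^2 + 3.6782*g + 0.2564)/(1.0609*g^4 + 1.6892*g^3 + 3.3504*g^2 + 2.132*g + 1.69)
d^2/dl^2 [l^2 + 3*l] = 2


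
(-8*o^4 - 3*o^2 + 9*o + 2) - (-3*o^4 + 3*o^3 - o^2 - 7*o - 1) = -5*o^4 - 3*o^3 - 2*o^2 + 16*o + 3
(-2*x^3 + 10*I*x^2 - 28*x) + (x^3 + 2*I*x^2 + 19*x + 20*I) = -x^3 + 12*I*x^2 - 9*x + 20*I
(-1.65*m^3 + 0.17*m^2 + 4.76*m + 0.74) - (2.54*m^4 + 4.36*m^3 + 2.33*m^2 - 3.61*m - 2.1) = -2.54*m^4 - 6.01*m^3 - 2.16*m^2 + 8.37*m + 2.84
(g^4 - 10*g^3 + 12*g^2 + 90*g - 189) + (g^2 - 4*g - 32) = g^4 - 10*g^3 + 13*g^2 + 86*g - 221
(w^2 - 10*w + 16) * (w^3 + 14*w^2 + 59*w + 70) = w^5 + 4*w^4 - 65*w^3 - 296*w^2 + 244*w + 1120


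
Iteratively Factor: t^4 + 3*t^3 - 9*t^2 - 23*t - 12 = (t + 4)*(t^3 - t^2 - 5*t - 3) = (t + 1)*(t + 4)*(t^2 - 2*t - 3) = (t + 1)^2*(t + 4)*(t - 3)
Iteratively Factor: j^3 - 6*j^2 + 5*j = (j - 1)*(j^2 - 5*j) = (j - 5)*(j - 1)*(j)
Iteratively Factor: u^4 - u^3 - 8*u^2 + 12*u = (u - 2)*(u^3 + u^2 - 6*u) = u*(u - 2)*(u^2 + u - 6) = u*(u - 2)^2*(u + 3)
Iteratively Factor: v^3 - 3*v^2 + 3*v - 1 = (v - 1)*(v^2 - 2*v + 1) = (v - 1)^2*(v - 1)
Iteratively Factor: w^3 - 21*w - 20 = (w + 1)*(w^2 - w - 20) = (w - 5)*(w + 1)*(w + 4)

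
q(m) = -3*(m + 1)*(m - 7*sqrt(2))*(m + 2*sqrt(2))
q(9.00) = 319.19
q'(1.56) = 140.14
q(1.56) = 281.07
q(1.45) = 265.71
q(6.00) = 722.95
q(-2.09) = -28.95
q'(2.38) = 140.93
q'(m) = -3*(m + 1)*(m - 7*sqrt(2)) - 3*(m + 1)*(m + 2*sqrt(2)) - 3*(m - 7*sqrt(2))*(m + 2*sqrt(2)) = -9*m^2 - 6*m + 30*sqrt(2)*m + 15*sqrt(2) + 84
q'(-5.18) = -324.97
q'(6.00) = -0.23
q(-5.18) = 444.68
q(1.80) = 314.90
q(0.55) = 146.88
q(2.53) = 418.19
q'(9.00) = -295.95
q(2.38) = 397.13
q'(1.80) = 141.62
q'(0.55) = 122.53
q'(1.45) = 139.11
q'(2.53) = 139.76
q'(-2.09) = -10.23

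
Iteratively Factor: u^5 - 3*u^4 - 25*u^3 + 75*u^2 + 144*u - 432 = (u + 3)*(u^4 - 6*u^3 - 7*u^2 + 96*u - 144) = (u - 3)*(u + 3)*(u^3 - 3*u^2 - 16*u + 48) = (u - 4)*(u - 3)*(u + 3)*(u^2 + u - 12) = (u - 4)*(u - 3)^2*(u + 3)*(u + 4)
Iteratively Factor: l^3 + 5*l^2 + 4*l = (l)*(l^2 + 5*l + 4) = l*(l + 4)*(l + 1)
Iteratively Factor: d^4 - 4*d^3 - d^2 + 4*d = (d - 4)*(d^3 - d) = (d - 4)*(d - 1)*(d^2 + d) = (d - 4)*(d - 1)*(d + 1)*(d)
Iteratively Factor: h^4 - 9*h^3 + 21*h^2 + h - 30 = (h - 3)*(h^3 - 6*h^2 + 3*h + 10) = (h - 5)*(h - 3)*(h^2 - h - 2) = (h - 5)*(h - 3)*(h - 2)*(h + 1)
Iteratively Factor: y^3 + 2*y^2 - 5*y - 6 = (y + 1)*(y^2 + y - 6) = (y + 1)*(y + 3)*(y - 2)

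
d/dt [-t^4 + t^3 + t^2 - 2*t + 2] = -4*t^3 + 3*t^2 + 2*t - 2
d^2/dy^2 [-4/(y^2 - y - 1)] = 8*(-y^2 + y + (2*y - 1)^2 + 1)/(-y^2 + y + 1)^3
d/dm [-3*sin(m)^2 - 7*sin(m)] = -(6*sin(m) + 7)*cos(m)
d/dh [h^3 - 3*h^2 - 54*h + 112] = 3*h^2 - 6*h - 54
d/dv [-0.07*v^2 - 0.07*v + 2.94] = -0.14*v - 0.07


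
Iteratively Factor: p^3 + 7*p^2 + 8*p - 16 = (p + 4)*(p^2 + 3*p - 4) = (p - 1)*(p + 4)*(p + 4)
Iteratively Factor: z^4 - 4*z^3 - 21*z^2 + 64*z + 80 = (z - 5)*(z^3 + z^2 - 16*z - 16) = (z - 5)*(z + 1)*(z^2 - 16) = (z - 5)*(z + 1)*(z + 4)*(z - 4)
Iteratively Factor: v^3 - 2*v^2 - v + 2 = (v + 1)*(v^2 - 3*v + 2) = (v - 2)*(v + 1)*(v - 1)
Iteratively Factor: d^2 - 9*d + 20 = (d - 4)*(d - 5)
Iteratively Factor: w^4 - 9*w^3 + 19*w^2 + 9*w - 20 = (w - 1)*(w^3 - 8*w^2 + 11*w + 20) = (w - 5)*(w - 1)*(w^2 - 3*w - 4) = (w - 5)*(w - 4)*(w - 1)*(w + 1)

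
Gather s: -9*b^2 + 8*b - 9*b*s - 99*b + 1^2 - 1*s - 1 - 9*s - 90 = -9*b^2 - 91*b + s*(-9*b - 10) - 90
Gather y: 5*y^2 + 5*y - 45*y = 5*y^2 - 40*y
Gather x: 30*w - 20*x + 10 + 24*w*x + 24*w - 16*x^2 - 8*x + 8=54*w - 16*x^2 + x*(24*w - 28) + 18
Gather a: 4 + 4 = 8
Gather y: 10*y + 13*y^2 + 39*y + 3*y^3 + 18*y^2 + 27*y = 3*y^3 + 31*y^2 + 76*y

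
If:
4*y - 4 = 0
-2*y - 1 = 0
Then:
No Solution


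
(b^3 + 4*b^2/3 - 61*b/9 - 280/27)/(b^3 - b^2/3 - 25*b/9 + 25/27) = (9*b^2 - 3*b - 56)/(9*b^2 - 18*b + 5)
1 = 1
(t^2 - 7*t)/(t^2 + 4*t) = (t - 7)/(t + 4)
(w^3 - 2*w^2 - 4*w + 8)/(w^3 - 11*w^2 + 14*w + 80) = (w^2 - 4*w + 4)/(w^2 - 13*w + 40)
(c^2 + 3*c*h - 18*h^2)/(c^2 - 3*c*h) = (c + 6*h)/c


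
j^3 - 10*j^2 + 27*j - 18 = (j - 6)*(j - 3)*(j - 1)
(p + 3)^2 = p^2 + 6*p + 9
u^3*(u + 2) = u^4 + 2*u^3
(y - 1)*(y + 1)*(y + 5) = y^3 + 5*y^2 - y - 5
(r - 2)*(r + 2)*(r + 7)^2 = r^4 + 14*r^3 + 45*r^2 - 56*r - 196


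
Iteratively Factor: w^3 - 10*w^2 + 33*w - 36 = (w - 3)*(w^2 - 7*w + 12) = (w - 4)*(w - 3)*(w - 3)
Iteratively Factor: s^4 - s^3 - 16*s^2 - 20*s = (s + 2)*(s^3 - 3*s^2 - 10*s) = (s - 5)*(s + 2)*(s^2 + 2*s) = (s - 5)*(s + 2)^2*(s)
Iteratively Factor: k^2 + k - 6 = (k + 3)*(k - 2)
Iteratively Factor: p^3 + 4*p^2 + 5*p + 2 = (p + 1)*(p^2 + 3*p + 2) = (p + 1)^2*(p + 2)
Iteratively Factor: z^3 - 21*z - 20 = (z + 1)*(z^2 - z - 20) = (z + 1)*(z + 4)*(z - 5)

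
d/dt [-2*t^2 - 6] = -4*t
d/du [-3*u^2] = -6*u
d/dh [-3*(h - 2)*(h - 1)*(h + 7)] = -9*h^2 - 24*h + 57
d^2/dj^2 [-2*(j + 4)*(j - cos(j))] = -2*(j + 4)*cos(j) - 4*sin(j) - 4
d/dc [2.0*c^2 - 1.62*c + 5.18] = 4.0*c - 1.62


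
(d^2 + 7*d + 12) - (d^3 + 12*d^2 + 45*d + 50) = -d^3 - 11*d^2 - 38*d - 38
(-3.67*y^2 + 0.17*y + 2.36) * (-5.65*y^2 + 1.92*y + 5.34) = 20.7355*y^4 - 8.0069*y^3 - 32.6054*y^2 + 5.439*y + 12.6024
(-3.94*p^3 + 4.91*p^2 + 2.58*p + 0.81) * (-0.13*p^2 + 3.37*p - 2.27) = 0.5122*p^5 - 13.9161*p^4 + 25.1551*p^3 - 2.5564*p^2 - 3.1269*p - 1.8387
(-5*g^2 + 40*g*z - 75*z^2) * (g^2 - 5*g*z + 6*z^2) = -5*g^4 + 65*g^3*z - 305*g^2*z^2 + 615*g*z^3 - 450*z^4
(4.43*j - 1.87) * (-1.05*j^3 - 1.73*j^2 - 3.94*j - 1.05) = -4.6515*j^4 - 5.7004*j^3 - 14.2191*j^2 + 2.7163*j + 1.9635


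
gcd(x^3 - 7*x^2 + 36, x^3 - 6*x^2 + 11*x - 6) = x - 3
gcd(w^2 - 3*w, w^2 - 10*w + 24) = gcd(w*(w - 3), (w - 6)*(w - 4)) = 1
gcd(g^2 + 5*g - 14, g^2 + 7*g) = g + 7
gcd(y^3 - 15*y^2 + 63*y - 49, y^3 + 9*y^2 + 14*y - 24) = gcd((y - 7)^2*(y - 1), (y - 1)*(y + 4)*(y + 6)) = y - 1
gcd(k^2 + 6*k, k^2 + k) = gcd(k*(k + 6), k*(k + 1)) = k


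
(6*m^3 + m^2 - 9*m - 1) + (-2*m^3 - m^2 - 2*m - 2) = 4*m^3 - 11*m - 3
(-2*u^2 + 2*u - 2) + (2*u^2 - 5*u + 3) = 1 - 3*u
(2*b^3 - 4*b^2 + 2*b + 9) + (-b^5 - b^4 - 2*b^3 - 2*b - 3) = -b^5 - b^4 - 4*b^2 + 6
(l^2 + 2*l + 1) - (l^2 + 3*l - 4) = 5 - l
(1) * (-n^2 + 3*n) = -n^2 + 3*n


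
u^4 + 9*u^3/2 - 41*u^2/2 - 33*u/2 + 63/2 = (u - 3)*(u - 1)*(u + 3/2)*(u + 7)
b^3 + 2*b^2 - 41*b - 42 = (b - 6)*(b + 1)*(b + 7)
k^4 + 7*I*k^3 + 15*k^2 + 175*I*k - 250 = (k - 5*I)*(k + 2*I)*(k + 5*I)^2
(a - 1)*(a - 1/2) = a^2 - 3*a/2 + 1/2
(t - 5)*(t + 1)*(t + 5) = t^3 + t^2 - 25*t - 25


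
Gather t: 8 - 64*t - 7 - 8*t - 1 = -72*t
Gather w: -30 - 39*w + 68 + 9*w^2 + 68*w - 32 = 9*w^2 + 29*w + 6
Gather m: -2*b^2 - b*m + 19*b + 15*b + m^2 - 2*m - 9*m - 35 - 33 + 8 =-2*b^2 + 34*b + m^2 + m*(-b - 11) - 60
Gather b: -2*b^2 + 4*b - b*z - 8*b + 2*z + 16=-2*b^2 + b*(-z - 4) + 2*z + 16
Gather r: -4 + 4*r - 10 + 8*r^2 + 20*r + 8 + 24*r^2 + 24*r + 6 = 32*r^2 + 48*r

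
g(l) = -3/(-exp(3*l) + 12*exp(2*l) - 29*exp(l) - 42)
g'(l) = -3*(3*exp(3*l) - 24*exp(2*l) + 29*exp(l))/(-exp(3*l) + 12*exp(2*l) - 29*exp(l) - 42)^2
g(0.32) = 0.05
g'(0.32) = -0.00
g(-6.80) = 0.07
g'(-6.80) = -0.00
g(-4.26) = 0.07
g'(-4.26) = -0.00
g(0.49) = 0.05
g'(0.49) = 0.00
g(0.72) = 0.05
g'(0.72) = 0.01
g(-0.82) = 0.06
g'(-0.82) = -0.01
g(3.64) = 0.00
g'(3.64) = -0.00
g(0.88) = 0.05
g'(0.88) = 0.03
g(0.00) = 0.05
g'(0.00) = -0.00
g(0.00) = 0.05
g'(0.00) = -0.00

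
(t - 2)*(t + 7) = t^2 + 5*t - 14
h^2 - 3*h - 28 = (h - 7)*(h + 4)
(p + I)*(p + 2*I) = p^2 + 3*I*p - 2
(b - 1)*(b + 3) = b^2 + 2*b - 3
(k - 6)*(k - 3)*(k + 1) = k^3 - 8*k^2 + 9*k + 18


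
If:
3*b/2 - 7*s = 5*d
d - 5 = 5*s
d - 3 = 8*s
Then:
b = 278/9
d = 25/3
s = 2/3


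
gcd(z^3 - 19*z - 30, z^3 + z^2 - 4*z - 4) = z + 2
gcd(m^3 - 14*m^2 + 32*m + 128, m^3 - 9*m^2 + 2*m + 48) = m^2 - 6*m - 16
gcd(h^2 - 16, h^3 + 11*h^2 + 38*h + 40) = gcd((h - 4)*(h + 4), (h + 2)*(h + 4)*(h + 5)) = h + 4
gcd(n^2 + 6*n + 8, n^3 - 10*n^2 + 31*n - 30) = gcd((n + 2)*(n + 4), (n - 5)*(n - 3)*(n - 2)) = 1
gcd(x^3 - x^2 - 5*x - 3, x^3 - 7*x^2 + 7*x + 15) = x^2 - 2*x - 3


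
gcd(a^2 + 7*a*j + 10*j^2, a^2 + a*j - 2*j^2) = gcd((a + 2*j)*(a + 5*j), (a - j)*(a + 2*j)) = a + 2*j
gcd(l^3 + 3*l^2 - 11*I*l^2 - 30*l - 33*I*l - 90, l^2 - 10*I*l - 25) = l - 5*I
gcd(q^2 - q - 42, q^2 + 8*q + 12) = q + 6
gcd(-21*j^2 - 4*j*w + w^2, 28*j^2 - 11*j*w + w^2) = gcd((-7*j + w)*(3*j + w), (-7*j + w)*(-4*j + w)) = -7*j + w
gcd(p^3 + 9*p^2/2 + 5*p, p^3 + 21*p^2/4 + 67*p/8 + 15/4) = p^2 + 9*p/2 + 5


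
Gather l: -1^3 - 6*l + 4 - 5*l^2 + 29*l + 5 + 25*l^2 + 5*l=20*l^2 + 28*l + 8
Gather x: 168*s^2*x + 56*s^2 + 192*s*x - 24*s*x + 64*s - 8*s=56*s^2 + 56*s + x*(168*s^2 + 168*s)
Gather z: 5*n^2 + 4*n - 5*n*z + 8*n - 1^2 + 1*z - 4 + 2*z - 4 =5*n^2 + 12*n + z*(3 - 5*n) - 9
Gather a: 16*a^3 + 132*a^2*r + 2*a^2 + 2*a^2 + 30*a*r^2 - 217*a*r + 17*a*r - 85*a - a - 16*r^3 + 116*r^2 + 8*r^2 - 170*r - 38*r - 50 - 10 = 16*a^3 + a^2*(132*r + 4) + a*(30*r^2 - 200*r - 86) - 16*r^3 + 124*r^2 - 208*r - 60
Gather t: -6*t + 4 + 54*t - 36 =48*t - 32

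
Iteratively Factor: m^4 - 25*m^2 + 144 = (m + 4)*(m^3 - 4*m^2 - 9*m + 36) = (m - 3)*(m + 4)*(m^2 - m - 12) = (m - 3)*(m + 3)*(m + 4)*(m - 4)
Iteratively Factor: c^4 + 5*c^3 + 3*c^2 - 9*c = (c + 3)*(c^3 + 2*c^2 - 3*c) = (c - 1)*(c + 3)*(c^2 + 3*c) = c*(c - 1)*(c + 3)*(c + 3)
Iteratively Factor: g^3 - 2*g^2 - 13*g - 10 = (g + 2)*(g^2 - 4*g - 5) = (g - 5)*(g + 2)*(g + 1)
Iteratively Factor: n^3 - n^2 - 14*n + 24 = (n + 4)*(n^2 - 5*n + 6) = (n - 3)*(n + 4)*(n - 2)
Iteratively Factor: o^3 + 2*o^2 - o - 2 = (o - 1)*(o^2 + 3*o + 2) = (o - 1)*(o + 1)*(o + 2)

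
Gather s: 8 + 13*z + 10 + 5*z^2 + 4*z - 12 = 5*z^2 + 17*z + 6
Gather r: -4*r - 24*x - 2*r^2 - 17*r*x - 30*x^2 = -2*r^2 + r*(-17*x - 4) - 30*x^2 - 24*x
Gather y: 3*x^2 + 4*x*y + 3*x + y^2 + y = 3*x^2 + 3*x + y^2 + y*(4*x + 1)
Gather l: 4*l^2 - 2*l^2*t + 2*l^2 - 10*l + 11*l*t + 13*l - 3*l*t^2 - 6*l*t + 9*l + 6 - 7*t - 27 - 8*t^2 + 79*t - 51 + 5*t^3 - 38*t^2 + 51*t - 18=l^2*(6 - 2*t) + l*(-3*t^2 + 5*t + 12) + 5*t^3 - 46*t^2 + 123*t - 90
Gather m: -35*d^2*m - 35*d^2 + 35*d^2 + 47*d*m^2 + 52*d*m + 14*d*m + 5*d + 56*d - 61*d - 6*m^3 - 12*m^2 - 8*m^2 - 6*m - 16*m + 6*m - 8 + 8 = -6*m^3 + m^2*(47*d - 20) + m*(-35*d^2 + 66*d - 16)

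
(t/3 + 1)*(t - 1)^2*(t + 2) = t^4/3 + t^3 - t^2 - 7*t/3 + 2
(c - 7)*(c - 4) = c^2 - 11*c + 28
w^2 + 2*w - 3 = (w - 1)*(w + 3)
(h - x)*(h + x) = h^2 - x^2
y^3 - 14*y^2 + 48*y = y*(y - 8)*(y - 6)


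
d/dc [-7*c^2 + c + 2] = 1 - 14*c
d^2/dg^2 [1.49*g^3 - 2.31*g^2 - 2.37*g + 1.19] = 8.94*g - 4.62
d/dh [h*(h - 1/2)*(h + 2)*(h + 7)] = 4*h^3 + 51*h^2/2 + 19*h - 7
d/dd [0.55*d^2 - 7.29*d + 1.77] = 1.1*d - 7.29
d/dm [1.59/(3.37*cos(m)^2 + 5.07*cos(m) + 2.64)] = (10.7166*cos(m) + 8.0613)*sin(m)/(3.37*cos(m)^2 + 5.07*cos(m) + 2.64)^2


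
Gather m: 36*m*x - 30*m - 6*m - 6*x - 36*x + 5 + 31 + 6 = m*(36*x - 36) - 42*x + 42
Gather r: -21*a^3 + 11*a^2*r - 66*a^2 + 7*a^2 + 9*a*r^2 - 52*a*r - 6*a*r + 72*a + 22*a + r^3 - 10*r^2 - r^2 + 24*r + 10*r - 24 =-21*a^3 - 59*a^2 + 94*a + r^3 + r^2*(9*a - 11) + r*(11*a^2 - 58*a + 34) - 24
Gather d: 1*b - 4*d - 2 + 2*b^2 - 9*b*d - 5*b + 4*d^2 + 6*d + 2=2*b^2 - 4*b + 4*d^2 + d*(2 - 9*b)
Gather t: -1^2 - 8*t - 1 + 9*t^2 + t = 9*t^2 - 7*t - 2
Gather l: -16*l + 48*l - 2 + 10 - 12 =32*l - 4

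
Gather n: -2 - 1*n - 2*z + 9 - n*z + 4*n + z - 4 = n*(3 - z) - z + 3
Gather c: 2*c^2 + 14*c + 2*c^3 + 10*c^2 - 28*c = 2*c^3 + 12*c^2 - 14*c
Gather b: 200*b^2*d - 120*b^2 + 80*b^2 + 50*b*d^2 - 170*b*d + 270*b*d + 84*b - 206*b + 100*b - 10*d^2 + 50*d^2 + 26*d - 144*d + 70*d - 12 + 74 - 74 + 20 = b^2*(200*d - 40) + b*(50*d^2 + 100*d - 22) + 40*d^2 - 48*d + 8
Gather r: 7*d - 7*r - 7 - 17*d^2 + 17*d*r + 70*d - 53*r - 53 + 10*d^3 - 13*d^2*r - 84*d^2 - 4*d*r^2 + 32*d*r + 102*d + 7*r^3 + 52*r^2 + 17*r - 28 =10*d^3 - 101*d^2 + 179*d + 7*r^3 + r^2*(52 - 4*d) + r*(-13*d^2 + 49*d - 43) - 88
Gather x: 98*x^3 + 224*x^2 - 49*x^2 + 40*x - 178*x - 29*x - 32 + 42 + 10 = 98*x^3 + 175*x^2 - 167*x + 20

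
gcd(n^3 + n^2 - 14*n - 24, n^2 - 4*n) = n - 4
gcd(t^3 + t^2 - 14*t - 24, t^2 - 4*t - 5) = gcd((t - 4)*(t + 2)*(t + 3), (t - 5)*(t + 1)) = 1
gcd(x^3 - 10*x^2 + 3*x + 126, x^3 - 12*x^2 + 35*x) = x - 7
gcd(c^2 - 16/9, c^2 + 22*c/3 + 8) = c + 4/3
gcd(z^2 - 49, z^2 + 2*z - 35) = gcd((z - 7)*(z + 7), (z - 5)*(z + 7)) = z + 7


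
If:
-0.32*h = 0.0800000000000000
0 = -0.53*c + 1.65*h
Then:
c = -0.78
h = -0.25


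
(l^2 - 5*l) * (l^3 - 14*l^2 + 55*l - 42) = l^5 - 19*l^4 + 125*l^3 - 317*l^2 + 210*l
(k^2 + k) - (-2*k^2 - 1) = 3*k^2 + k + 1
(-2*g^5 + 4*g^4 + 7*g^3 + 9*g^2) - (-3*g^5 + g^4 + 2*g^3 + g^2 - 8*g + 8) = g^5 + 3*g^4 + 5*g^3 + 8*g^2 + 8*g - 8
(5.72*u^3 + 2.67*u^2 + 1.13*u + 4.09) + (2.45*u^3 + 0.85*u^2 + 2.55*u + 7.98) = 8.17*u^3 + 3.52*u^2 + 3.68*u + 12.07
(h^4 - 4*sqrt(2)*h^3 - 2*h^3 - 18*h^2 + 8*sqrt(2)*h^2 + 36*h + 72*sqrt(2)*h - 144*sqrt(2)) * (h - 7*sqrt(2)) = h^5 - 11*sqrt(2)*h^4 - 2*h^4 + 22*sqrt(2)*h^3 + 38*h^3 - 76*h^2 + 198*sqrt(2)*h^2 - 1008*h - 396*sqrt(2)*h + 2016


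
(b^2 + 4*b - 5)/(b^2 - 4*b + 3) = (b + 5)/(b - 3)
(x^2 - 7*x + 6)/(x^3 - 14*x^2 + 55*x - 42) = 1/(x - 7)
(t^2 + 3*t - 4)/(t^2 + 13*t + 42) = (t^2 + 3*t - 4)/(t^2 + 13*t + 42)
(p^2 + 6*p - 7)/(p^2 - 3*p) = (p^2 + 6*p - 7)/(p*(p - 3))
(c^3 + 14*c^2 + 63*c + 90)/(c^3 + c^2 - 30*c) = (c^2 + 8*c + 15)/(c*(c - 5))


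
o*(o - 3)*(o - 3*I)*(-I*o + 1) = -I*o^4 - 2*o^3 + 3*I*o^3 + 6*o^2 - 3*I*o^2 + 9*I*o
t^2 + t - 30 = (t - 5)*(t + 6)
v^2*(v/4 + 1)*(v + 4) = v^4/4 + 2*v^3 + 4*v^2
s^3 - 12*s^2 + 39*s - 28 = (s - 7)*(s - 4)*(s - 1)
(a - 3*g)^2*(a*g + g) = a^3*g - 6*a^2*g^2 + a^2*g + 9*a*g^3 - 6*a*g^2 + 9*g^3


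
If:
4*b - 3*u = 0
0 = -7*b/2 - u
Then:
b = 0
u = 0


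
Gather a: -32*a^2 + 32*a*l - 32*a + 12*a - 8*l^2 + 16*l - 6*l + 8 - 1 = -32*a^2 + a*(32*l - 20) - 8*l^2 + 10*l + 7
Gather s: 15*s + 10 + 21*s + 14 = 36*s + 24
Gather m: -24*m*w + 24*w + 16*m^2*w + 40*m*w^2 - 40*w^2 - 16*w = 16*m^2*w + m*(40*w^2 - 24*w) - 40*w^2 + 8*w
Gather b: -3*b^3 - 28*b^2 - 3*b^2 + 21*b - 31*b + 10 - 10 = -3*b^3 - 31*b^2 - 10*b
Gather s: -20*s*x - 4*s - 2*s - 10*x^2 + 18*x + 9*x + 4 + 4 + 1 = s*(-20*x - 6) - 10*x^2 + 27*x + 9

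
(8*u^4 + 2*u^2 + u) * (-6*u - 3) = -48*u^5 - 24*u^4 - 12*u^3 - 12*u^2 - 3*u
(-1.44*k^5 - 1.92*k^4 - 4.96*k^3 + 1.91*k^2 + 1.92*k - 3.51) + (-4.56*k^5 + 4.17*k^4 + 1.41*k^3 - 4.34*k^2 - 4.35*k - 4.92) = -6.0*k^5 + 2.25*k^4 - 3.55*k^3 - 2.43*k^2 - 2.43*k - 8.43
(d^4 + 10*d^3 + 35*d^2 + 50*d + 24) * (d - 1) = d^5 + 9*d^4 + 25*d^3 + 15*d^2 - 26*d - 24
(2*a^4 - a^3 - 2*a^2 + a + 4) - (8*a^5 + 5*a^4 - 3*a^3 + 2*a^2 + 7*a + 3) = -8*a^5 - 3*a^4 + 2*a^3 - 4*a^2 - 6*a + 1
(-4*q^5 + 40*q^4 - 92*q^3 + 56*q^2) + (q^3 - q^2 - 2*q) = -4*q^5 + 40*q^4 - 91*q^3 + 55*q^2 - 2*q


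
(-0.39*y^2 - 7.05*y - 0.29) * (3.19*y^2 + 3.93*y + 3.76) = -1.2441*y^4 - 24.0222*y^3 - 30.098*y^2 - 27.6477*y - 1.0904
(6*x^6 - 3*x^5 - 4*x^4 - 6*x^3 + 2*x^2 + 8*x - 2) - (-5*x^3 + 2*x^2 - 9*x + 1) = 6*x^6 - 3*x^5 - 4*x^4 - x^3 + 17*x - 3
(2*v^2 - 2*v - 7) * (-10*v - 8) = -20*v^3 + 4*v^2 + 86*v + 56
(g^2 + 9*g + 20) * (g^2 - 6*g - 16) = g^4 + 3*g^3 - 50*g^2 - 264*g - 320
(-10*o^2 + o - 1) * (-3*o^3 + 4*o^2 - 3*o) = 30*o^5 - 43*o^4 + 37*o^3 - 7*o^2 + 3*o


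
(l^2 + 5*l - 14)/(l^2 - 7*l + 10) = (l + 7)/(l - 5)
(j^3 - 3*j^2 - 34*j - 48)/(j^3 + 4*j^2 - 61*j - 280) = (j^2 + 5*j + 6)/(j^2 + 12*j + 35)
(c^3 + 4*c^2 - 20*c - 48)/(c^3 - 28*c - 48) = (c^2 + 2*c - 24)/(c^2 - 2*c - 24)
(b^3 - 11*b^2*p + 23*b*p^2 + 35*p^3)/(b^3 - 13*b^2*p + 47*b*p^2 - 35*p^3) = (-b - p)/(-b + p)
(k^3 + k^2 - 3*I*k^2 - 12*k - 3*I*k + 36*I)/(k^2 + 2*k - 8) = (k^2 - 3*k*(1 + I) + 9*I)/(k - 2)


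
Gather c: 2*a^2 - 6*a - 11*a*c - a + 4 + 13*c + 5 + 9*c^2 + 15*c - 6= 2*a^2 - 7*a + 9*c^2 + c*(28 - 11*a) + 3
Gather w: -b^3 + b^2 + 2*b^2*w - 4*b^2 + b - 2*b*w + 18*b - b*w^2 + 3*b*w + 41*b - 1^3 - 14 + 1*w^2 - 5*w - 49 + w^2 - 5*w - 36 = -b^3 - 3*b^2 + 60*b + w^2*(2 - b) + w*(2*b^2 + b - 10) - 100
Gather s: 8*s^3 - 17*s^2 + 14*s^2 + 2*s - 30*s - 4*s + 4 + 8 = 8*s^3 - 3*s^2 - 32*s + 12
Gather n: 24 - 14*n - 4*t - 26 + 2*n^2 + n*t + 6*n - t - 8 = 2*n^2 + n*(t - 8) - 5*t - 10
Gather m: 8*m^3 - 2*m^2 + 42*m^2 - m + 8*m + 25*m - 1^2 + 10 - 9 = 8*m^3 + 40*m^2 + 32*m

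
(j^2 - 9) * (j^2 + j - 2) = j^4 + j^3 - 11*j^2 - 9*j + 18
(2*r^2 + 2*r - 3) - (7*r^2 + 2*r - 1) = -5*r^2 - 2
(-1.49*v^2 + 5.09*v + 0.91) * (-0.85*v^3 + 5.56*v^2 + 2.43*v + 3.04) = 1.2665*v^5 - 12.6109*v^4 + 23.9062*v^3 + 12.8987*v^2 + 17.6849*v + 2.7664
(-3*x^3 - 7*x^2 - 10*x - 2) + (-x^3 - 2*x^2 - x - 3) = -4*x^3 - 9*x^2 - 11*x - 5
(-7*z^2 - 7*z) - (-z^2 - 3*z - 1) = -6*z^2 - 4*z + 1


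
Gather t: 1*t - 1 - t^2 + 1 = -t^2 + t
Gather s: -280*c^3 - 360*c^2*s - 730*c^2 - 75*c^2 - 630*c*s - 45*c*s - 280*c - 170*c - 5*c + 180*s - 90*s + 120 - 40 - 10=-280*c^3 - 805*c^2 - 455*c + s*(-360*c^2 - 675*c + 90) + 70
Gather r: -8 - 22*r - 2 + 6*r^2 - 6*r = 6*r^2 - 28*r - 10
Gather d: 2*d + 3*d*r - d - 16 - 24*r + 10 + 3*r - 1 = d*(3*r + 1) - 21*r - 7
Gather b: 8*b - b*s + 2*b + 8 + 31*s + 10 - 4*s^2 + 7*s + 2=b*(10 - s) - 4*s^2 + 38*s + 20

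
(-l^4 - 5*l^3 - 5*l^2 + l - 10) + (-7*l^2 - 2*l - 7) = -l^4 - 5*l^3 - 12*l^2 - l - 17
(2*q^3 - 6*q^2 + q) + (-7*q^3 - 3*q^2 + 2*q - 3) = -5*q^3 - 9*q^2 + 3*q - 3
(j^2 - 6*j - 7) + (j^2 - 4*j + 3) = 2*j^2 - 10*j - 4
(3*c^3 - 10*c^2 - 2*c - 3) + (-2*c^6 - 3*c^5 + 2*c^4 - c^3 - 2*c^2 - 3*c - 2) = -2*c^6 - 3*c^5 + 2*c^4 + 2*c^3 - 12*c^2 - 5*c - 5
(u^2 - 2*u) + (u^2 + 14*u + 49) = 2*u^2 + 12*u + 49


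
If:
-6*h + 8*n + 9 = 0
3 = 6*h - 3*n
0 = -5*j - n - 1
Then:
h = -1/10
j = 1/25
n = -6/5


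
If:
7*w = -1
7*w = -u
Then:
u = 1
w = -1/7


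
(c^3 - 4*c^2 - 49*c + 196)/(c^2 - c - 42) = (c^2 + 3*c - 28)/(c + 6)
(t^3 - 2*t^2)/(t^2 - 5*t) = t*(t - 2)/(t - 5)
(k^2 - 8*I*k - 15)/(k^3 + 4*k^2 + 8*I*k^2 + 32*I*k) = (k^2 - 8*I*k - 15)/(k*(k^2 + 4*k + 8*I*k + 32*I))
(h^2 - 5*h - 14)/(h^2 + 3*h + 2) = (h - 7)/(h + 1)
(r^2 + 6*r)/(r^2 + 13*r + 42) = r/(r + 7)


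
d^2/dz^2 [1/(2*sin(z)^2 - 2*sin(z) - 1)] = 2*(8*sin(z)^4 - 6*sin(z)^3 - 6*sin(z)^2 + 11*sin(z) - 6)/(2*sin(z) + cos(2*z))^3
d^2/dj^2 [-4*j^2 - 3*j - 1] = -8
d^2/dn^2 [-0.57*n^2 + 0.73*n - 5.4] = -1.14000000000000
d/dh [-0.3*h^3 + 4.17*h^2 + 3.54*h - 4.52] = -0.9*h^2 + 8.34*h + 3.54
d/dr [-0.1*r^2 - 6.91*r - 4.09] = -0.2*r - 6.91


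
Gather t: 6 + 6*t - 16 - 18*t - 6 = -12*t - 16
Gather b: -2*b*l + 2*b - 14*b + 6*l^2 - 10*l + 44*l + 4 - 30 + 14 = b*(-2*l - 12) + 6*l^2 + 34*l - 12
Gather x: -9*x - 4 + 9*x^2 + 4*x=9*x^2 - 5*x - 4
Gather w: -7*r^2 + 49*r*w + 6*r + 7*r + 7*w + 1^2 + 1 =-7*r^2 + 13*r + w*(49*r + 7) + 2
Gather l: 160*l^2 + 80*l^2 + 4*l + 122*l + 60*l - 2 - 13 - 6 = 240*l^2 + 186*l - 21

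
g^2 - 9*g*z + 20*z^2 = (g - 5*z)*(g - 4*z)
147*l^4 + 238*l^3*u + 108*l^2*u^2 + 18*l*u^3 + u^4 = (l + u)*(3*l + u)*(7*l + u)^2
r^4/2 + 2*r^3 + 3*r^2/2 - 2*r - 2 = (r/2 + 1)*(r - 1)*(r + 1)*(r + 2)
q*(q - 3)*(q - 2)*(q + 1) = q^4 - 4*q^3 + q^2 + 6*q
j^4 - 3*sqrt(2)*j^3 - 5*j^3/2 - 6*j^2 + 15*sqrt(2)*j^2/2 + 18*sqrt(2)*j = j*(j - 4)*(j + 3/2)*(j - 3*sqrt(2))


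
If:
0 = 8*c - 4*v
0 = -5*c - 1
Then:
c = -1/5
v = -2/5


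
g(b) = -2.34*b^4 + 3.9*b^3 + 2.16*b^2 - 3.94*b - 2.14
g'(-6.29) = 2761.10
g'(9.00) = -5840.80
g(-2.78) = -198.05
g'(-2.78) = 275.57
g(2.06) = -9.14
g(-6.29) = -4525.29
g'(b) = -9.36*b^3 + 11.7*b^2 + 4.32*b - 3.94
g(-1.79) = -34.56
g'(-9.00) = 7728.32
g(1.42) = -1.73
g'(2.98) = -134.86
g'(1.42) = -1.01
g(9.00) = -12372.28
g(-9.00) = -17987.56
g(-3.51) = -485.53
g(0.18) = -2.76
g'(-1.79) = 79.50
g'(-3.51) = 529.80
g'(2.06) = -27.21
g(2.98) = -76.03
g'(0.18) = -2.84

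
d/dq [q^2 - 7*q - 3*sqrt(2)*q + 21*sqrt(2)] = 2*q - 7 - 3*sqrt(2)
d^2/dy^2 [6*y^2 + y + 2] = 12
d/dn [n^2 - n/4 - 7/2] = 2*n - 1/4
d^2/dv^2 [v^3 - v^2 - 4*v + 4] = 6*v - 2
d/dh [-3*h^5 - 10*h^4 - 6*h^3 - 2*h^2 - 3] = h*(-15*h^3 - 40*h^2 - 18*h - 4)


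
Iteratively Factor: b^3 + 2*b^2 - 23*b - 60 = (b - 5)*(b^2 + 7*b + 12) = (b - 5)*(b + 4)*(b + 3)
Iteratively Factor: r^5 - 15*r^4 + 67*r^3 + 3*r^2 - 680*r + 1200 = (r + 3)*(r^4 - 18*r^3 + 121*r^2 - 360*r + 400) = (r - 4)*(r + 3)*(r^3 - 14*r^2 + 65*r - 100) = (r - 4)^2*(r + 3)*(r^2 - 10*r + 25) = (r - 5)*(r - 4)^2*(r + 3)*(r - 5)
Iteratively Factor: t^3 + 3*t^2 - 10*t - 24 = (t + 2)*(t^2 + t - 12) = (t - 3)*(t + 2)*(t + 4)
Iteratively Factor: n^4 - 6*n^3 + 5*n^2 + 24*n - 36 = (n - 2)*(n^3 - 4*n^2 - 3*n + 18) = (n - 2)*(n + 2)*(n^2 - 6*n + 9) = (n - 3)*(n - 2)*(n + 2)*(n - 3)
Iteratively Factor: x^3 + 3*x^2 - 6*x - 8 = (x - 2)*(x^2 + 5*x + 4) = (x - 2)*(x + 1)*(x + 4)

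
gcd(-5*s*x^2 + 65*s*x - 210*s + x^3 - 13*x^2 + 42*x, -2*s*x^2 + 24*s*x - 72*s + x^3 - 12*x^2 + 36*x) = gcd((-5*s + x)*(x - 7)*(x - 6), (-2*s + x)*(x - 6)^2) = x - 6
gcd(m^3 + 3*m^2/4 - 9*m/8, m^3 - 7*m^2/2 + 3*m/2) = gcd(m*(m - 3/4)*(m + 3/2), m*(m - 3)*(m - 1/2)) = m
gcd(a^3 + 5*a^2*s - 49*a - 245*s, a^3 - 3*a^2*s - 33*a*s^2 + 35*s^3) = a + 5*s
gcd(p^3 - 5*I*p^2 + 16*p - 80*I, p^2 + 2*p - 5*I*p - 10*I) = p - 5*I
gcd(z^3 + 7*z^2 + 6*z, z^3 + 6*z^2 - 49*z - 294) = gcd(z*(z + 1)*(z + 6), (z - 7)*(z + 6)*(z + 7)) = z + 6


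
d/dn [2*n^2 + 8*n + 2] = 4*n + 8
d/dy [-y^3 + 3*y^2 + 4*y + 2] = -3*y^2 + 6*y + 4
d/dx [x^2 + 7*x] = 2*x + 7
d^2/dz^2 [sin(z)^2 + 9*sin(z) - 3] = -9*sin(z) + 2*cos(2*z)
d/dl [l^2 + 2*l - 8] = 2*l + 2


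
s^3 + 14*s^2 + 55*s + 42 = (s + 1)*(s + 6)*(s + 7)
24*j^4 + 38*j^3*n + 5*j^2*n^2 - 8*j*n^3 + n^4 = (-6*j + n)*(-4*j + n)*(j + n)^2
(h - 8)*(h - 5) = h^2 - 13*h + 40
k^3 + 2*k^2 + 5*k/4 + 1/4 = (k + 1/2)^2*(k + 1)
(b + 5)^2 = b^2 + 10*b + 25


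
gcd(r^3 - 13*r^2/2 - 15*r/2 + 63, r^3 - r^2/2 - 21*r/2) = r^2 - r/2 - 21/2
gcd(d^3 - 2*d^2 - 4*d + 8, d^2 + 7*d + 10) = d + 2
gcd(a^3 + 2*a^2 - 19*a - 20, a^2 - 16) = a - 4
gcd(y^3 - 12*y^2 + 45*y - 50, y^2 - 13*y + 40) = y - 5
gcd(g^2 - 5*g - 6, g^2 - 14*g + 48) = g - 6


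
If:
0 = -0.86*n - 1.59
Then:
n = -1.85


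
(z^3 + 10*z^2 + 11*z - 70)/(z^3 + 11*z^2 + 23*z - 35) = (z - 2)/(z - 1)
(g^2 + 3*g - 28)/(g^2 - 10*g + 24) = (g + 7)/(g - 6)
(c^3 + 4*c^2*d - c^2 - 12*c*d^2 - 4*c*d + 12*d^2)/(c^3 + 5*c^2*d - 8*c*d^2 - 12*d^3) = (c - 1)/(c + d)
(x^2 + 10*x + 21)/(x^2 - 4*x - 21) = (x + 7)/(x - 7)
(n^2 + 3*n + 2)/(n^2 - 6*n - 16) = (n + 1)/(n - 8)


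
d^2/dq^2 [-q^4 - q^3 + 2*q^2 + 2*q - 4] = -12*q^2 - 6*q + 4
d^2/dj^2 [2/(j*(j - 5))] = 4*(j^2 + j*(j - 5) + (j - 5)^2)/(j^3*(j - 5)^3)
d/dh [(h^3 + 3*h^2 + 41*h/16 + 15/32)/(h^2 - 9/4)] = (16*h^2 - 48*h - 41)/(4*(4*h^2 - 12*h + 9))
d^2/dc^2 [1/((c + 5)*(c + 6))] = 2*((c + 5)^2 + (c + 5)*(c + 6) + (c + 6)^2)/((c + 5)^3*(c + 6)^3)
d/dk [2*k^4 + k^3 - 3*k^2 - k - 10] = 8*k^3 + 3*k^2 - 6*k - 1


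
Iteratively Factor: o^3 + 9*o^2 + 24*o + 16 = (o + 1)*(o^2 + 8*o + 16) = (o + 1)*(o + 4)*(o + 4)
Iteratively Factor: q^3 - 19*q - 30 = (q + 2)*(q^2 - 2*q - 15) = (q + 2)*(q + 3)*(q - 5)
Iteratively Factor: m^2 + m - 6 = (m - 2)*(m + 3)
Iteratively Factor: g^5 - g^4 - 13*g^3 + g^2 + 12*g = (g + 3)*(g^4 - 4*g^3 - g^2 + 4*g) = g*(g + 3)*(g^3 - 4*g^2 - g + 4) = g*(g + 1)*(g + 3)*(g^2 - 5*g + 4) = g*(g - 4)*(g + 1)*(g + 3)*(g - 1)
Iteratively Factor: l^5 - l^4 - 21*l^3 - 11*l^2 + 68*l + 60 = (l + 2)*(l^4 - 3*l^3 - 15*l^2 + 19*l + 30) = (l - 2)*(l + 2)*(l^3 - l^2 - 17*l - 15) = (l - 2)*(l + 2)*(l + 3)*(l^2 - 4*l - 5) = (l - 5)*(l - 2)*(l + 2)*(l + 3)*(l + 1)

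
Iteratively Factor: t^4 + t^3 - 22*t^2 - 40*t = (t + 4)*(t^3 - 3*t^2 - 10*t) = (t - 5)*(t + 4)*(t^2 + 2*t) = t*(t - 5)*(t + 4)*(t + 2)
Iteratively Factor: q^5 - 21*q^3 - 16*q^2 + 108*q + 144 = (q - 3)*(q^4 + 3*q^3 - 12*q^2 - 52*q - 48) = (q - 4)*(q - 3)*(q^3 + 7*q^2 + 16*q + 12) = (q - 4)*(q - 3)*(q + 3)*(q^2 + 4*q + 4) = (q - 4)*(q - 3)*(q + 2)*(q + 3)*(q + 2)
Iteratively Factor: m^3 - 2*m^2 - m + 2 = (m + 1)*(m^2 - 3*m + 2) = (m - 1)*(m + 1)*(m - 2)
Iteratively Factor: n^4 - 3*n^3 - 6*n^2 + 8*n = (n + 2)*(n^3 - 5*n^2 + 4*n) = (n - 1)*(n + 2)*(n^2 - 4*n) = (n - 4)*(n - 1)*(n + 2)*(n)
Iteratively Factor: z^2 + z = (z)*(z + 1)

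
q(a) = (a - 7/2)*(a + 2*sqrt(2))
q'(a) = 2*a - 7/2 + 2*sqrt(2)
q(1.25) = -9.18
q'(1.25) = 1.83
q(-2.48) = -2.08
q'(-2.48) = -5.63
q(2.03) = -7.14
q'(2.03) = 3.39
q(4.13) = 4.38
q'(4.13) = 7.59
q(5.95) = 21.51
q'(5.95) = 11.23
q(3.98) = 3.27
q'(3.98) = 7.29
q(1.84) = -7.75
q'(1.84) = 3.01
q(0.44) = -10.00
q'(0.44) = 0.21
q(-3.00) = 1.12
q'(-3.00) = -6.67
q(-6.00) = 30.13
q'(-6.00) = -12.67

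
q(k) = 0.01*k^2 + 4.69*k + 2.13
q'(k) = 0.02*k + 4.69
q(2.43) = 13.59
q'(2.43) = 4.74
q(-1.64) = -5.53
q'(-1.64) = 4.66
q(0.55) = 4.71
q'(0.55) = 4.70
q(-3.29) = -13.19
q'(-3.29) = 4.62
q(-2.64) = -10.18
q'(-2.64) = 4.64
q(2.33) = 13.11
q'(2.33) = 4.74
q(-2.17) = -8.00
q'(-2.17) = 4.65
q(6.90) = 34.97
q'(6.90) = 4.83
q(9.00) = 45.15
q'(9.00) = 4.87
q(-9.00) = -39.27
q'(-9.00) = 4.51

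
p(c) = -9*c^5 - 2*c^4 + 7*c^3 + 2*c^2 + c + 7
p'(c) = -45*c^4 - 8*c^3 + 21*c^2 + 4*c + 1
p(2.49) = -808.39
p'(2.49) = -1712.20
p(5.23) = -35644.92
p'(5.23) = -34216.27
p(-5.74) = 52651.45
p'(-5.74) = -46666.60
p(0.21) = 7.36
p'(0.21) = 2.60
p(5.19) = -34297.06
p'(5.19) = -33180.88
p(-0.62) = 6.01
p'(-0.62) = 1.85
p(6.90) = -142887.56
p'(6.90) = -103601.71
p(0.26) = 7.50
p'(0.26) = 3.11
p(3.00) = -2132.00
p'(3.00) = -3659.00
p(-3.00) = 1858.00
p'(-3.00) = -3251.00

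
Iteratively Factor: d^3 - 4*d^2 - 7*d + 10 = (d + 2)*(d^2 - 6*d + 5) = (d - 5)*(d + 2)*(d - 1)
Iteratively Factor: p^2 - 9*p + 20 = (p - 5)*(p - 4)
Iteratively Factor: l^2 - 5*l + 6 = (l - 2)*(l - 3)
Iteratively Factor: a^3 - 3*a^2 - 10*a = (a + 2)*(a^2 - 5*a) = (a - 5)*(a + 2)*(a)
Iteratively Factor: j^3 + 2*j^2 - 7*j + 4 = (j - 1)*(j^2 + 3*j - 4) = (j - 1)^2*(j + 4)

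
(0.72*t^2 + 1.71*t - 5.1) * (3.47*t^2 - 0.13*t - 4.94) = 2.4984*t^4 + 5.8401*t^3 - 21.4761*t^2 - 7.7844*t + 25.194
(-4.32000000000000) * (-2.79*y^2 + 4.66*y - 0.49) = 12.0528*y^2 - 20.1312*y + 2.1168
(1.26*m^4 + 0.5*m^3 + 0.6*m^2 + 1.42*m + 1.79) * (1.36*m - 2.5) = 1.7136*m^5 - 2.47*m^4 - 0.434*m^3 + 0.4312*m^2 - 1.1156*m - 4.475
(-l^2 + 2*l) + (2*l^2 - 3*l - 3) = l^2 - l - 3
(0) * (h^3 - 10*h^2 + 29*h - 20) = 0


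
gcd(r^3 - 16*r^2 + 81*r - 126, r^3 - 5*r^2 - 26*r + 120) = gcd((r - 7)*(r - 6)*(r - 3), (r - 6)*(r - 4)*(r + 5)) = r - 6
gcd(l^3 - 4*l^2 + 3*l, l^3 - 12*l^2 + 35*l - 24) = l^2 - 4*l + 3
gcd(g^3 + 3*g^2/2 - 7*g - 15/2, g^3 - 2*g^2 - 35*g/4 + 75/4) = g^2 + g/2 - 15/2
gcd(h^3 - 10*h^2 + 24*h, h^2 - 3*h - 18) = h - 6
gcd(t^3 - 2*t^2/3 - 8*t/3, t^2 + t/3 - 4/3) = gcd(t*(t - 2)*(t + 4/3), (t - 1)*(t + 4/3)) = t + 4/3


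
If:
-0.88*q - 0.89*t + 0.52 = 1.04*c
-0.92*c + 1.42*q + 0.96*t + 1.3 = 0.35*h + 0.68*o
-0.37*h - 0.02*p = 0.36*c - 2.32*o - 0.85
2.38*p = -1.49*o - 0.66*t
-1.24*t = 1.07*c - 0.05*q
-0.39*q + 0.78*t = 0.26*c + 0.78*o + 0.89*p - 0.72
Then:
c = 0.47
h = 2.86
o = 0.16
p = 0.01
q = 0.43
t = -0.38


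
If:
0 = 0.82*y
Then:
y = 0.00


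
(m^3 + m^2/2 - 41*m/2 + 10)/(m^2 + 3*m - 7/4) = 2*(m^2 + m - 20)/(2*m + 7)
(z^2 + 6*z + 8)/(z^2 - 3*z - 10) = (z + 4)/(z - 5)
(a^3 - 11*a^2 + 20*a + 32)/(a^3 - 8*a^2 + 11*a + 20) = (a - 8)/(a - 5)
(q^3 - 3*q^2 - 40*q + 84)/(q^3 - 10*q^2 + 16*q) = (q^2 - q - 42)/(q*(q - 8))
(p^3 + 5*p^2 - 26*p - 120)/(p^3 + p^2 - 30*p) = (p + 4)/p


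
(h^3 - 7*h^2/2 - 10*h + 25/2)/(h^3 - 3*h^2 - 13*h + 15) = (h + 5/2)/(h + 3)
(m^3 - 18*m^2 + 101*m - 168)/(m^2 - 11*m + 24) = m - 7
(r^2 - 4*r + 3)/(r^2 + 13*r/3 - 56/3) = 3*(r^2 - 4*r + 3)/(3*r^2 + 13*r - 56)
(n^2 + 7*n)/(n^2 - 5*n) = (n + 7)/(n - 5)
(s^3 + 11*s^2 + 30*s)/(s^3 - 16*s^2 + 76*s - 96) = s*(s^2 + 11*s + 30)/(s^3 - 16*s^2 + 76*s - 96)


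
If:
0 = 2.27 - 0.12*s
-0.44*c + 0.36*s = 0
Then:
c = 15.48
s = 18.92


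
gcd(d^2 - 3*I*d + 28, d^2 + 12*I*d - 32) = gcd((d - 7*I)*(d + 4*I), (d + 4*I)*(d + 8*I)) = d + 4*I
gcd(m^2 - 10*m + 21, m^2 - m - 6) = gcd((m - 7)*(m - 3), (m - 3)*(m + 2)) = m - 3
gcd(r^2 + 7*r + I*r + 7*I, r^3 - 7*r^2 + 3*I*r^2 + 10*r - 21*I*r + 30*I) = 1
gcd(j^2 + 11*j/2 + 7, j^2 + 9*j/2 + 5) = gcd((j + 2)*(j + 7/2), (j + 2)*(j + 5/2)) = j + 2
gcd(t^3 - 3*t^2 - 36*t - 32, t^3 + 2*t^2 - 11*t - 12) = t^2 + 5*t + 4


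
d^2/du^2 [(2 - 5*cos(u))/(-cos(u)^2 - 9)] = ((40*cos(u) - 16)*sin(u)^2*cos(u)^2 - 5*(cos(u)^2 + 9)^2*cos(u) + 2*(cos(u)^2 + 9)*(-2*cos(2*u) + 5*cos(3*u)))/(cos(u)^2 + 9)^3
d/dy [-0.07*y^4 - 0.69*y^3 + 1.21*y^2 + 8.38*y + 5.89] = -0.28*y^3 - 2.07*y^2 + 2.42*y + 8.38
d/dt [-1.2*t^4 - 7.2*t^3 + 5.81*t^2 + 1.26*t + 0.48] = -4.8*t^3 - 21.6*t^2 + 11.62*t + 1.26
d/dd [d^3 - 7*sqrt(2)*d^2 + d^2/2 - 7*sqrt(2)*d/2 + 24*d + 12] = 3*d^2 - 14*sqrt(2)*d + d - 7*sqrt(2)/2 + 24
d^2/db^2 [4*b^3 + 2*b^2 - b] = 24*b + 4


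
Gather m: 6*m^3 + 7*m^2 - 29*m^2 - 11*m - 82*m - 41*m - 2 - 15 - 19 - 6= 6*m^3 - 22*m^2 - 134*m - 42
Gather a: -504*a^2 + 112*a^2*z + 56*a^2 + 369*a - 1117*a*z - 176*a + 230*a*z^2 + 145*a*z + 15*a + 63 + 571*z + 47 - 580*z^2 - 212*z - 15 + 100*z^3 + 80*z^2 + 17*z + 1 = a^2*(112*z - 448) + a*(230*z^2 - 972*z + 208) + 100*z^3 - 500*z^2 + 376*z + 96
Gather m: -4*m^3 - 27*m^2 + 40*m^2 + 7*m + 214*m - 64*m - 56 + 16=-4*m^3 + 13*m^2 + 157*m - 40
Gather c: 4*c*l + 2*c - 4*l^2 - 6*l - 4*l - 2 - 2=c*(4*l + 2) - 4*l^2 - 10*l - 4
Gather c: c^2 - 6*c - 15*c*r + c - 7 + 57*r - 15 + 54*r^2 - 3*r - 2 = c^2 + c*(-15*r - 5) + 54*r^2 + 54*r - 24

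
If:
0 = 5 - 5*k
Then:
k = 1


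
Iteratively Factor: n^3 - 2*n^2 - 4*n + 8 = (n - 2)*(n^2 - 4) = (n - 2)*(n + 2)*(n - 2)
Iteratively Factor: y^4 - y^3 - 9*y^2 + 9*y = (y + 3)*(y^3 - 4*y^2 + 3*y) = (y - 3)*(y + 3)*(y^2 - y) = y*(y - 3)*(y + 3)*(y - 1)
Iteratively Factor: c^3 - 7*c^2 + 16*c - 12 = (c - 3)*(c^2 - 4*c + 4) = (c - 3)*(c - 2)*(c - 2)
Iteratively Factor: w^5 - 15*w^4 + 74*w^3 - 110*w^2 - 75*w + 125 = (w - 5)*(w^4 - 10*w^3 + 24*w^2 + 10*w - 25) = (w - 5)^2*(w^3 - 5*w^2 - w + 5) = (w - 5)^2*(w + 1)*(w^2 - 6*w + 5) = (w - 5)^3*(w + 1)*(w - 1)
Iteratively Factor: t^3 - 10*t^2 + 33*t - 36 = (t - 3)*(t^2 - 7*t + 12) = (t - 4)*(t - 3)*(t - 3)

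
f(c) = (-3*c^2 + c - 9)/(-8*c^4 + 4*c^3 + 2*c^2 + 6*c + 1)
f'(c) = (1 - 6*c)/(-8*c^4 + 4*c^3 + 2*c^2 + 6*c + 1) + (-3*c^2 + c - 9)*(32*c^3 - 12*c^2 - 4*c - 6)/(-8*c^4 + 4*c^3 + 2*c^2 + 6*c + 1)^2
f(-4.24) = 0.02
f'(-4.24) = 0.01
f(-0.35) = 8.48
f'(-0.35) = 52.31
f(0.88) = -1.81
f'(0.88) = -1.69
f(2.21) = 0.17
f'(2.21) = -0.28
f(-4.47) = 0.02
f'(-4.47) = 0.01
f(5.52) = 0.01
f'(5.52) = -0.01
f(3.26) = 0.05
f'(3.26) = -0.04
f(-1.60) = 0.25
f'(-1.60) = 0.42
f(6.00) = 0.01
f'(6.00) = 0.00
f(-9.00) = 0.00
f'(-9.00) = 0.00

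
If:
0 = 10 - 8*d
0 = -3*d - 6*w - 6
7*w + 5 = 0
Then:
No Solution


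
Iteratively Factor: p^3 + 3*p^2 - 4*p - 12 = (p - 2)*(p^2 + 5*p + 6) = (p - 2)*(p + 3)*(p + 2)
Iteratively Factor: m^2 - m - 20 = (m + 4)*(m - 5)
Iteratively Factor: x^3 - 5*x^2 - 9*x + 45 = (x + 3)*(x^2 - 8*x + 15) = (x - 3)*(x + 3)*(x - 5)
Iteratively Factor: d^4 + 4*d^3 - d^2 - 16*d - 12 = (d + 3)*(d^3 + d^2 - 4*d - 4) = (d - 2)*(d + 3)*(d^2 + 3*d + 2) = (d - 2)*(d + 1)*(d + 3)*(d + 2)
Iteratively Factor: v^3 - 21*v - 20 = (v + 4)*(v^2 - 4*v - 5) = (v - 5)*(v + 4)*(v + 1)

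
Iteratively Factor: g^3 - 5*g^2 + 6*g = (g)*(g^2 - 5*g + 6) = g*(g - 3)*(g - 2)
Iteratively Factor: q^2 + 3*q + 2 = (q + 1)*(q + 2)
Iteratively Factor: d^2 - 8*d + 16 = (d - 4)*(d - 4)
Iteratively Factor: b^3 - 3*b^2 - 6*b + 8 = (b - 4)*(b^2 + b - 2) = (b - 4)*(b - 1)*(b + 2)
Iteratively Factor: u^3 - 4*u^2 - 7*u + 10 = (u - 1)*(u^2 - 3*u - 10) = (u - 5)*(u - 1)*(u + 2)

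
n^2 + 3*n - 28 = (n - 4)*(n + 7)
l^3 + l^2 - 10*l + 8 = (l - 2)*(l - 1)*(l + 4)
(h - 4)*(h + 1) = h^2 - 3*h - 4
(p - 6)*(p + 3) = p^2 - 3*p - 18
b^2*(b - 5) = b^3 - 5*b^2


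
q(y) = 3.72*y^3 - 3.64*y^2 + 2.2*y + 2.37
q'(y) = 11.16*y^2 - 7.28*y + 2.2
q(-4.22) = -351.30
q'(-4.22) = 231.66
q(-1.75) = -32.56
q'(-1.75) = 49.12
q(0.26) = 2.76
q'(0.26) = 1.06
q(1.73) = 14.54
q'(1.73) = 23.01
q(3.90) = 176.25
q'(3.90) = 143.55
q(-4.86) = -521.32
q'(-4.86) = 301.18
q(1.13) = 5.58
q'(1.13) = 8.22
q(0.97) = 4.47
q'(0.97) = 5.64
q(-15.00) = -13404.63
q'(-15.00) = 2622.40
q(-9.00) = -3024.15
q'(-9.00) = 971.68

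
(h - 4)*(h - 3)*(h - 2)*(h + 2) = h^4 - 7*h^3 + 8*h^2 + 28*h - 48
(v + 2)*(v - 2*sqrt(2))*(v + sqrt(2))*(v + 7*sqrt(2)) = v^4 + 2*v^3 + 6*sqrt(2)*v^3 - 18*v^2 + 12*sqrt(2)*v^2 - 28*sqrt(2)*v - 36*v - 56*sqrt(2)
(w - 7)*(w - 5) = w^2 - 12*w + 35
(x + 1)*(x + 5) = x^2 + 6*x + 5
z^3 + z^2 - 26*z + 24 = (z - 4)*(z - 1)*(z + 6)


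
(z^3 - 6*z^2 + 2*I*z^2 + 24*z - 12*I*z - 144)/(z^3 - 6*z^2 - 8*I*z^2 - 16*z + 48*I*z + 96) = (z + 6*I)/(z - 4*I)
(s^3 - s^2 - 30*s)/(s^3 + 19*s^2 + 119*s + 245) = s*(s - 6)/(s^2 + 14*s + 49)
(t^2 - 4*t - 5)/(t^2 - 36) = (t^2 - 4*t - 5)/(t^2 - 36)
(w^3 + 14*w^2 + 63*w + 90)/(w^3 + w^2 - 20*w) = (w^2 + 9*w + 18)/(w*(w - 4))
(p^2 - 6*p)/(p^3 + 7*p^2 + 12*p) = (p - 6)/(p^2 + 7*p + 12)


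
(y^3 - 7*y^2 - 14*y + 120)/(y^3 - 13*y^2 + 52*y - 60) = (y + 4)/(y - 2)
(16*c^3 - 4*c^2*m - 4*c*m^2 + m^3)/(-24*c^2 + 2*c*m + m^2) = (-4*c^2 + m^2)/(6*c + m)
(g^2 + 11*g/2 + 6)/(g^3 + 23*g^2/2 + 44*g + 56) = (2*g + 3)/(2*g^2 + 15*g + 28)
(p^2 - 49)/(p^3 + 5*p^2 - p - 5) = (p^2 - 49)/(p^3 + 5*p^2 - p - 5)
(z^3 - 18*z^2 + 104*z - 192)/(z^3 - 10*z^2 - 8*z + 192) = (z - 4)/(z + 4)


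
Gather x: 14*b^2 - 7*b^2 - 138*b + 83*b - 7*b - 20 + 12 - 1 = 7*b^2 - 62*b - 9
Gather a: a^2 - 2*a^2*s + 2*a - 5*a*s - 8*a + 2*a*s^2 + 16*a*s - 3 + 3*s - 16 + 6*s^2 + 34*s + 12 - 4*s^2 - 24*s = a^2*(1 - 2*s) + a*(2*s^2 + 11*s - 6) + 2*s^2 + 13*s - 7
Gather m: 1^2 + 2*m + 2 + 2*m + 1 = 4*m + 4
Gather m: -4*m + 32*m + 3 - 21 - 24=28*m - 42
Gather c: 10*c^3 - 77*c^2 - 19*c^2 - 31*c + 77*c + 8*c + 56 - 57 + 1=10*c^3 - 96*c^2 + 54*c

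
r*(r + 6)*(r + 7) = r^3 + 13*r^2 + 42*r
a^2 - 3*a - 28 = (a - 7)*(a + 4)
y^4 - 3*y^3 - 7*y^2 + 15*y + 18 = (y - 3)^2*(y + 1)*(y + 2)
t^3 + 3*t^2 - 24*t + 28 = (t - 2)^2*(t + 7)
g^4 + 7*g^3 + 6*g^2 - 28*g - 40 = (g - 2)*(g + 2)^2*(g + 5)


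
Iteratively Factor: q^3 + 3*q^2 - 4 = (q - 1)*(q^2 + 4*q + 4) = (q - 1)*(q + 2)*(q + 2)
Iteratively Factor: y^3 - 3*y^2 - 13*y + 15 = (y - 5)*(y^2 + 2*y - 3) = (y - 5)*(y - 1)*(y + 3)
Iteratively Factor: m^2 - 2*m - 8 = (m - 4)*(m + 2)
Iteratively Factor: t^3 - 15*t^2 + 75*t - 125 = (t - 5)*(t^2 - 10*t + 25) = (t - 5)^2*(t - 5)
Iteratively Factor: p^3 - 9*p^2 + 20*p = (p - 4)*(p^2 - 5*p) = (p - 5)*(p - 4)*(p)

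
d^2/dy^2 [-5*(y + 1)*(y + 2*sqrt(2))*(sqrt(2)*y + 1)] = -30*sqrt(2)*y - 50 - 10*sqrt(2)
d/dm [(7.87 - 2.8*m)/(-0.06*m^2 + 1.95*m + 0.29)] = (-0.168*m^2 + 0.9444*m - 16.1585)/(0.0036*m^4 - 0.234*m^3 + 3.7677*m^2 + 1.131*m + 0.0841)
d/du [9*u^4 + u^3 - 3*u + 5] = 36*u^3 + 3*u^2 - 3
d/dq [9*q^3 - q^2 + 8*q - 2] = 27*q^2 - 2*q + 8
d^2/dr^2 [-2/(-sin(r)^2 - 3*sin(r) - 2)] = 2*(-4*sin(r)^3 - 5*sin(r)^2 + 10*sin(r) + 14)/((sin(r) + 1)^2*(sin(r) + 2)^3)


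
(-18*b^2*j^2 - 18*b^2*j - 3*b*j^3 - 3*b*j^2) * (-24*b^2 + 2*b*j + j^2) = 432*b^4*j^2 + 432*b^4*j + 36*b^3*j^3 + 36*b^3*j^2 - 24*b^2*j^4 - 24*b^2*j^3 - 3*b*j^5 - 3*b*j^4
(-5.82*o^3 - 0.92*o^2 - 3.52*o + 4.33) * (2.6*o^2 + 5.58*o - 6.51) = -15.132*o^5 - 34.8676*o^4 + 23.6026*o^3 - 2.3944*o^2 + 47.0766*o - 28.1883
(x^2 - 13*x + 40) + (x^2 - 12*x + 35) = 2*x^2 - 25*x + 75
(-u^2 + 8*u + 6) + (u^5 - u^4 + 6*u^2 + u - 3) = u^5 - u^4 + 5*u^2 + 9*u + 3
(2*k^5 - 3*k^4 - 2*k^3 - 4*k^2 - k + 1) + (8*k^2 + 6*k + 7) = 2*k^5 - 3*k^4 - 2*k^3 + 4*k^2 + 5*k + 8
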